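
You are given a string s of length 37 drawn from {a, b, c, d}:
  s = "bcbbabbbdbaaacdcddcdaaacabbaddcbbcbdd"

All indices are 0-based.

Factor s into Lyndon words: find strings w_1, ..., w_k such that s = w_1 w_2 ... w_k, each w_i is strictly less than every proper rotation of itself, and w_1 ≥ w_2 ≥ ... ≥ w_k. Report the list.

emit factor 1: 'bc' (i=0, period=2)
emit factor 2: 'b' (i=2, period=1)
emit factor 3: 'b' (i=3, period=1)
emit factor 4: 'abbbdb' (i=4, period=6)
emit factor 5: 'aaacdcddcd' (i=10, period=10)
emit factor 6: 'aaacabbaddcbbcbdd' (i=20, period=17)

["bc", "b", "b", "abbbdb", "aaacdcddcd", "aaacabbaddcbbcbdd"]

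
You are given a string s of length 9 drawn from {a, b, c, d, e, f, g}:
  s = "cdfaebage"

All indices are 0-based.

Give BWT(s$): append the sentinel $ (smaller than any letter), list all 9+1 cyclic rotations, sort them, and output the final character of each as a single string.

rank  rotation    last
    0  $cdfaebage  e
    1  aebage$cdf  f
    2  age$cdfaeb  b
    3  bage$cdfae  e
    4  cdfaebage$  $
    5  dfaebage$c  c
    6  e$cdfaebag  g
    7  ebage$cdfa  a
    8  faebage$cd  d
    9  ge$cdfaeba  a

efbe$cgada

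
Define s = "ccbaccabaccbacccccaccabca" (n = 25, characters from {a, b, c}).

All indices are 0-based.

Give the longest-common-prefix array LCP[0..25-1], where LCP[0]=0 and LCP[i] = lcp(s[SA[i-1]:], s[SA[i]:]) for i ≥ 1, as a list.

[0, 1, 2, 1, 5, 3, 3, 0, 4, 4, 1, 0, 2, 3, 2, 1, 5, 1, 4, 3, 2, 6, 2, 3, 4]

sorted suffixes:
  #0 SA[0]=24  'a'
  #1 SA[1]=6  'abaccbacccccaccabca'
  #2 SA[2]=21  'abca'
  #3 SA[3]=3  'accabaccbacccccaccabca'
  #4 SA[4]=18  'accabca'
  #5 SA[5]=8  'accbacccccaccabca'
  #6 SA[6]=12  'acccccaccabca'
  #7 SA[7]=2  'baccabaccbacccccaccabca'
  #8 SA[8]=7  'baccbacccccaccabca'
  #9 SA[9]=11  'bacccccaccabca'
  #10 SA[10]=22  'bca'
  #11 SA[11]=23  'ca'
  #12 SA[12]=5  'cabaccbacccccaccabca'
  #13 SA[13]=20  'cabca'
  #14 SA[14]=17  'caccabca'
  #15 SA[15]=1  'cbaccabaccbacccccaccabca'
  #16 SA[16]=10  'cbacccccaccabca'
  #17 SA[17]=4  'ccabaccbacccccaccabca'
  #18 SA[18]=19  'ccabca'
  #19 SA[19]=16  'ccaccabca'
  #20 SA[20]=0  'ccbaccabaccbacccccaccabca'
  #21 SA[21]=9  'ccbacccccaccabca'
  #22 SA[22]=15  'cccaccabca'
  #23 SA[23]=14  'ccccaccabca'
  #24 SA[24]=13  'cccccaccabca'

SA = [24, 6, 21, 3, 18, 8, 12, 2, 7, 11, 22, 23, 5, 20, 17, 1, 10, 4, 19, 16, 0, 9, 15, 14, 13]
i: (SA[i-1],SA[i]) lcp shared
  1: (24,6) 1 'a'
  2: (6,21) 2 'ab'
  3: (21,3) 1 'a'
  4: (3,18) 5 'accab'
  5: (18,8) 3 'acc'
  6: (8,12) 3 'acc'
  7: (12,2) 0 ''
  8: (2,7) 4 'bacc'
  9: (7,11) 4 'bacc'
  10: (11,22) 1 'b'
  11: (22,23) 0 ''
  12: (23,5) 2 'ca'
  13: (5,20) 3 'cab'
  14: (20,17) 2 'ca'
  15: (17,1) 1 'c'
  16: (1,10) 5 'cbacc'
  17: (10,4) 1 'c'
  18: (4,19) 4 'ccab'
  19: (19,16) 3 'cca'
  20: (16,0) 2 'cc'
  21: (0,9) 6 'ccbacc'
  22: (9,15) 2 'cc'
  23: (15,14) 3 'ccc'
  24: (14,13) 4 'cccc'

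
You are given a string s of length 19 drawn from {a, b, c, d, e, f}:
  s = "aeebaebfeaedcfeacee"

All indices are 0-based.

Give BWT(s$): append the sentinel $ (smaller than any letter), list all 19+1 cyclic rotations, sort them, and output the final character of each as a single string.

eebe$eeadeeffeaacacb

rank  rotation              last
    0  $aeebaebfeaedcfeacee  e
    1  acee$aeebaebfeaedcfe  e
    2  aebfeaedcfeacee$aeeb  b
    3  aedcfeacee$aeebaebfe  e
    4  aeebaebfeaedcfeacee$  $
    5  baebfeaedcfeacee$aee  e
    6  bfeaedcfeacee$aeebae  e
    7  cee$aeebaebfeaedcfea  a
    8  cfeacee$aeebaebfeaed  d
    9  dcfeacee$aeebaebfeae  e
   10  e$aeebaebfeaedcfeace  e
   11  eacee$aeebaebfeaedcf  f
   12  eaedcfeacee$aeebaebf  f
   13  ebaebfeaedcfeacee$ae  e
   14  ebfeaedcfeacee$aeeba  a
   15  edcfeacee$aeebaebfea  a
   16  ee$aeebaebfeaedcfeac  c
   17  eebaebfeaedcfeacee$a  a
   18  feacee$aeebaebfeaedc  c
   19  feaedcfeacee$aeebaeb  b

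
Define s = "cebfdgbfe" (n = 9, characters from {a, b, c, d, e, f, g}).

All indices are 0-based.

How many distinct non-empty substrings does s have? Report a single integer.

rank | idx | suffix
   0 |   2 | bfdgbfe
   1 |   6 | bfe
   2 |   0 | cebfdgbfe
   3 |   4 | dgbfe
   4 |   8 | e
   5 |   1 | ebfdgbfe
   6 |   3 | fdgbfe
   7 |   7 | fe
   8 |   5 | gbfe

SA = [2, 6, 0, 4, 8, 1, 3, 7, 5]
rank  pair      lcp
   1  s[2:],s[6:]  2  'bf'
   2  s[6:],s[0:]  0  ''
   3  s[0:],s[4:]  0  ''
   4  s[4:],s[8:]  0  ''
   5  s[8:],s[1:]  1  'e'
   6  s[1:],s[3:]  0  ''
   7  s[3:],s[7:]  1  'f'
   8  s[7:],s[5:]  0  ''

n(n+1)/2 = 9·10/2 = 45
Σ LCP = 0 + 2 + 0 + 0 + 0 + 1 + 0 + 1 + 0 = 4
distinct = 45 − 4 = 41

41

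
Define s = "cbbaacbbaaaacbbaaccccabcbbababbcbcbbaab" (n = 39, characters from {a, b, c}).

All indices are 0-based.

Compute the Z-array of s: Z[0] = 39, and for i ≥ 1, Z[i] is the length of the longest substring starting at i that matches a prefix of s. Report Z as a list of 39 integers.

Z[0]=39
i=1: i≥r, start 0; Z[1]=0
i=2: i≥r, start 0; Z[2]=0
i=3: i≥r, start 0; Z[3]=0
i=4: i≥r, start 0; Z[4]=0
i=5: i≥r, start 0; Z[5]=5 extend→box=[5,10)
i=6: min(r-i=4, Z[1]=0)=0; Z[6]=0
i=7: min(r-i=3, Z[2]=0)=0; Z[7]=0
i=8: min(r-i=2, Z[3]=0)=0; Z[8]=0
i=9: min(r-i=1, Z[4]=0)=0; Z[9]=0
i=10: i≥r, start 0; Z[10]=0
i=11: i≥r, start 0; Z[11]=0
i=12: i≥r, start 0; Z[12]=6 extend→box=[12,18)
i=13: min(r-i=5, Z[1]=0)=0; Z[13]=0
i=14: min(r-i=4, Z[2]=0)=0; Z[14]=0
i=15: min(r-i=3, Z[3]=0)=0; Z[15]=0
i=16: min(r-i=2, Z[4]=0)=0; Z[16]=0
i=17: min(r-i=1, Z[5]=5)=1; Z[17]=1
i=18: i≥r, start 0; Z[18]=1 extend→box=[18,19)
i=19: i≥r, start 0; Z[19]=1 extend→box=[19,20)
i=20: i≥r, start 0; Z[20]=1 extend→box=[20,21)
i=21: i≥r, start 0; Z[21]=0
i=22: i≥r, start 0; Z[22]=0
i=23: i≥r, start 0; Z[23]=4 extend→box=[23,27)
i=24: min(r-i=3, Z[1]=0)=0; Z[24]=0
i=25: min(r-i=2, Z[2]=0)=0; Z[25]=0
i=26: min(r-i=1, Z[3]=0)=0; Z[26]=0
i=27: i≥r, start 0; Z[27]=0
i=28: i≥r, start 0; Z[28]=0
i=29: i≥r, start 0; Z[29]=0
i=30: i≥r, start 0; Z[30]=0
i=31: i≥r, start 0; Z[31]=2 extend→box=[31,33)
i=32: min(r-i=1, Z[1]=0)=0; Z[32]=0
i=33: i≥r, start 0; Z[33]=5 extend→box=[33,38)
i=34: min(r-i=4, Z[1]=0)=0; Z[34]=0
i=35: min(r-i=3, Z[2]=0)=0; Z[35]=0
i=36: min(r-i=2, Z[3]=0)=0; Z[36]=0
i=37: min(r-i=1, Z[4]=0)=0; Z[37]=0
i=38: i≥r, start 0; Z[38]=0

[39, 0, 0, 0, 0, 5, 0, 0, 0, 0, 0, 0, 6, 0, 0, 0, 0, 1, 1, 1, 1, 0, 0, 4, 0, 0, 0, 0, 0, 0, 0, 2, 0, 5, 0, 0, 0, 0, 0]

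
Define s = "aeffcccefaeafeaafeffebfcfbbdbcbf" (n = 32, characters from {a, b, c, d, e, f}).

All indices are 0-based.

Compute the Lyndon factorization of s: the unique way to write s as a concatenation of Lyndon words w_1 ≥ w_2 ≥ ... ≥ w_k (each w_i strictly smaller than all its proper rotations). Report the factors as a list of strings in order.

["aeffcccef", "aeafe", "aafeffebfcfbbdbcbf"]

emit factor 1: 'aeffcccef' (i=0, period=9)
emit factor 2: 'aeafe' (i=9, period=5)
emit factor 3: 'aafeffebfcfbbdbcbf' (i=14, period=18)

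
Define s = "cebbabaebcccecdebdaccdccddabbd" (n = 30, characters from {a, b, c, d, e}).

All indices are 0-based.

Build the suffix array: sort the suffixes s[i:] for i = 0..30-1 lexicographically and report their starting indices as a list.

[4, 26, 18, 6, 3, 5, 2, 27, 8, 28, 16, 9, 19, 22, 10, 20, 23, 13, 0, 11, 29, 25, 17, 21, 24, 14, 1, 7, 15, 12]

rank→(start, suffix):
  0 → (4, 'abaebcccecdebdaccdccddabbd')
  1 → (26, 'abbd')
  2 → (18, 'accdccddabbd')
  3 → (6, 'aebcccecdebdaccdccddabbd')
  4 → (3, 'babaebcccecdebdaccdccddabbd')
  5 → (5, 'baebcccecdebdaccdccddabbd')
  6 → (2, 'bbabaebcccecdebdaccdccddabbd')
  7 → (27, 'bbd')
  8 → (8, 'bcccecdebdaccdccddabbd')
  9 → (28, 'bd')
  10 → (16, 'bdaccdccddabbd')
  11 → (9, 'cccecdebdaccdccddabbd')
  12 → (19, 'ccdccddabbd')
  13 → (22, 'ccddabbd')
  14 → (10, 'ccecdebdaccdccddabbd')
  15 → (20, 'cdccddabbd')
  16 → (23, 'cddabbd')
  17 → (13, 'cdebdaccdccddabbd')
  18 → (0, 'cebbabaebcccecdebdaccdccddabbd')
  19 → (11, 'cecdebdaccdccddabbd')
  20 → (29, 'd')
  21 → (25, 'dabbd')
  22 → (17, 'daccdccddabbd')
  23 → (21, 'dccddabbd')
  24 → (24, 'ddabbd')
  25 → (14, 'debdaccdccddabbd')
  26 → (1, 'ebbabaebcccecdebdaccdccddabbd')
  27 → (7, 'ebcccecdebdaccdccddabbd')
  28 → (15, 'ebdaccdccddabbd')
  29 → (12, 'ecdebdaccdccddabbd')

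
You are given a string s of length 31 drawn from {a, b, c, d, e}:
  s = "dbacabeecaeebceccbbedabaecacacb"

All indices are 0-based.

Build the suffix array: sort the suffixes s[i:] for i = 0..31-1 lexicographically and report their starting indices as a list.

[21, 4, 2, 26, 28, 23, 9, 30, 1, 22, 17, 12, 18, 5, 3, 25, 27, 8, 29, 16, 15, 13, 20, 0, 11, 24, 7, 14, 19, 10, 6]

rank→(start, suffix):
  0 → (21, 'abaecacacb')
  1 → (4, 'abeecaeebceccbbedabaecacacb')
  2 → (2, 'acabeecaeebceccbbedabaecacacb')
  3 → (26, 'acacb')
  4 → (28, 'acb')
  5 → (23, 'aecacacb')
  6 → (9, 'aeebceccbbedabaecacacb')
  7 → (30, 'b')
  8 → (1, 'bacabeecaeebceccbbedabaecacacb')
  9 → (22, 'baecacacb')
  10 → (17, 'bbedabaecacacb')
  11 → (12, 'bceccbbedabaecacacb')
  12 → (18, 'bedabaecacacb')
  13 → (5, 'beecaeebceccbbedabaecacacb')
  14 → (3, 'cabeecaeebceccbbedabaecacacb')
  15 → (25, 'cacacb')
  16 → (27, 'cacb')
  17 → (8, 'caeebceccbbedabaecacacb')
  18 → (29, 'cb')
  19 → (16, 'cbbedabaecacacb')
  20 → (15, 'ccbbedabaecacacb')
  21 → (13, 'ceccbbedabaecacacb')
  22 → (20, 'dabaecacacb')
  23 → (0, 'dbacabeecaeebceccbbedabaecacacb')
  24 → (11, 'ebceccbbedabaecacacb')
  25 → (24, 'ecacacb')
  26 → (7, 'ecaeebceccbbedabaecacacb')
  27 → (14, 'eccbbedabaecacacb')
  28 → (19, 'edabaecacacb')
  29 → (10, 'eebceccbbedabaecacacb')
  30 → (6, 'eecaeebceccbbedabaecacacb')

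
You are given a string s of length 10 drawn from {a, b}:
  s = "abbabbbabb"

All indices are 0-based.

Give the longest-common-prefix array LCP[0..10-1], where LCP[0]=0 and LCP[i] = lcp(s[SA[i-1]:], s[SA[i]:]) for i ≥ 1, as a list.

rank | idx | suffix
   0 |   7 | abb
   1 |   0 | abbabbbabb
   2 |   3 | abbbabb
   3 |   9 | b
   4 |   6 | babb
   5 |   2 | babbbabb
   6 |   8 | bb
   7 |   5 | bbabb
   8 |   1 | bbabbbabb
   9 |   4 | bbbabb

SA = [7, 0, 3, 9, 6, 2, 8, 5, 1, 4]
[i] adj suffixes → lcp
  [1] 7/0 → 3 ('abb')
  [2] 0/3 → 3 ('abb')
  [3] 3/9 → 0 ('')
  [4] 9/6 → 1 ('b')
  [5] 6/2 → 4 ('babb')
  [6] 2/8 → 1 ('b')
  [7] 8/5 → 2 ('bb')
  [8] 5/1 → 5 ('bbabb')
  [9] 1/4 → 2 ('bb')

[0, 3, 3, 0, 1, 4, 1, 2, 5, 2]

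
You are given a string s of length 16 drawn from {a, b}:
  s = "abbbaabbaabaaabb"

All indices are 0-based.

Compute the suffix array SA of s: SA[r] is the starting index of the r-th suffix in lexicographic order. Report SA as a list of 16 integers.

rank | idx | suffix
   0 |  11 | aaabb
   1 |   8 | aabaaabb
   2 |  12 | aabb
   3 |   4 | aabbaabaaabb
   4 |   9 | abaaabb
   5 |  13 | abb
   6 |   5 | abbaabaaabb
   7 |   0 | abbbaabbaabaaabb
   8 |  15 | b
   9 |  10 | baaabb
  10 |   7 | baabaaabb
  11 |   3 | baabbaabaaabb
  12 |  14 | bb
  13 |   6 | bbaabaaabb
  14 |   2 | bbaabbaabaaabb
  15 |   1 | bbbaabbaabaaabb

[11, 8, 12, 4, 9, 13, 5, 0, 15, 10, 7, 3, 14, 6, 2, 1]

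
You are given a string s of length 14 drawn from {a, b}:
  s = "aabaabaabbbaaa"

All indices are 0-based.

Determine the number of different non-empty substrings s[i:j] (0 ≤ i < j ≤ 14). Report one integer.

sorted suffixes:
  #0 SA[0]=13  'a'
  #1 SA[1]=12  'aa'
  #2 SA[2]=11  'aaa'
  #3 SA[3]=0  'aabaabaabbbaaa'
  #4 SA[4]=3  'aabaabbbaaa'
  #5 SA[5]=6  'aabbbaaa'
  #6 SA[6]=1  'abaabaabbbaaa'
  #7 SA[7]=4  'abaabbbaaa'
  #8 SA[8]=7  'abbbaaa'
  #9 SA[9]=10  'baaa'
  #10 SA[10]=2  'baabaabbbaaa'
  #11 SA[11]=5  'baabbbaaa'
  #12 SA[12]=9  'bbaaa'
  #13 SA[13]=8  'bbbaaa'

SA = [13, 12, 11, 0, 3, 6, 1, 4, 7, 10, 2, 5, 9, 8]
[i] adj suffixes → lcp
  [1] 13/12 → 1 ('a')
  [2] 12/11 → 2 ('aa')
  [3] 11/0 → 2 ('aa')
  [4] 0/3 → 6 ('aabaab')
  [5] 3/6 → 3 ('aab')
  [6] 6/1 → 1 ('a')
  [7] 1/4 → 5 ('abaab')
  [8] 4/7 → 2 ('ab')
  [9] 7/10 → 0 ('')
  [10] 10/2 → 3 ('baa')
  [11] 2/5 → 4 ('baab')
  [12] 5/9 → 1 ('b')
  [13] 9/8 → 2 ('bb')

n(n+1)/2 = 14·15/2 = 105
Σ LCP = 0 + 1 + 2 + 2 + 6 + 3 + 1 + 5 + 2 + 0 + 3 + 4 + 1 + 2 = 32
distinct = 105 − 32 = 73

73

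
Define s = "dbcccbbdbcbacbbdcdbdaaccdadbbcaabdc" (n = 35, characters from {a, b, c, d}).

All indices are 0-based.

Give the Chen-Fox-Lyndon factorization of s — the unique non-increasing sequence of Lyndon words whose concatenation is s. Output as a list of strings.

emit factor 1: 'd' (i=0, period=1)
emit factor 2: 'bccc' (i=1, period=4)
emit factor 3: 'bbdbc' (i=5, period=5)
emit factor 4: 'b' (i=10, period=1)
emit factor 5: 'acbbdcdbd' (i=11, period=9)
emit factor 6: 'aaccdadbbc' (i=20, period=10)
emit factor 7: 'aabdc' (i=30, period=5)

["d", "bccc", "bbdbc", "b", "acbbdcdbd", "aaccdadbbc", "aabdc"]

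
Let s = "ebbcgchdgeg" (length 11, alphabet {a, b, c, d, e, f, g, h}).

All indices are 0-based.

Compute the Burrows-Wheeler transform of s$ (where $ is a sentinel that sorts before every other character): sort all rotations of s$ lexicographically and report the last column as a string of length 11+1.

gebbgh$gecdc

rank  rotation      last
    0  $ebbcgchdgeg  g
    1  bbcgchdgeg$e  e
    2  bcgchdgeg$eb  b
    3  cgchdgeg$ebb  b
    4  chdgeg$ebbcg  g
    5  dgeg$ebbcgch  h
    6  ebbcgchdgeg$  $
    7  eg$ebbcgchdg  g
    8  g$ebbcgchdge  e
    9  gchdgeg$ebbc  c
   10  geg$ebbcgchd  d
   11  hdgeg$ebbcgc  c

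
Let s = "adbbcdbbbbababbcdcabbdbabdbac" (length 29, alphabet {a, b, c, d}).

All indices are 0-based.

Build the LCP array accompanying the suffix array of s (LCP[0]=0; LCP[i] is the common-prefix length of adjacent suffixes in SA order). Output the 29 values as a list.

rank | idx | suffix
   0 |  10 | ababbcdcabbdbabdbac
   1 |  12 | abbcdcabbdbabdbac
   2 |  18 | abbdbabdbac
   3 |  23 | abdbac
   4 |  27 | ac
   5 |   0 | adbbcdbbbbababbcdcabbdbabdbac
   6 |   9 | bababbcdcabbdbabdbac
   7 |  11 | babbcdcabbdbabdbac
   8 |  22 | babdbac
   9 |  26 | bac
  10 |   8 | bbababbcdcabbdbabdbac
  11 |   7 | bbbababbcdcabbdbabdbac
  12 |   6 | bbbbababbcdcabbdbabdbac
  13 |   2 | bbcdbbbbababbcdcabbdbabdbac
  14 |  13 | bbcdcabbdbabdbac
  15 |  19 | bbdbabdbac
  16 |   3 | bcdbbbbababbcdcabbdbabdbac
  17 |  14 | bcdcabbdbabdbac
  18 |  20 | bdbabdbac
  19 |  24 | bdbac
  20 |  28 | c
  21 |  17 | cabbdbabdbac
  22 |   4 | cdbbbbababbcdcabbdbabdbac
  23 |  15 | cdcabbdbabdbac
  24 |  21 | dbabdbac
  25 |  25 | dbac
  26 |   5 | dbbbbababbcdcabbdbabdbac
  27 |   1 | dbbcdbbbbababbcdcabbdbabdbac
  28 |  16 | dcabbdbabdbac

SA = [10, 12, 18, 23, 27, 0, 9, 11, 22, 26, 8, 7, 6, 2, 13, 19, 3, 14, 20, 24, 28, 17, 4, 15, 21, 25, 5, 1, 16]
rank  pair      lcp
   1  s[10:],s[12:]  2  'ab'
   2  s[12:],s[18:]  3  'abb'
   3  s[18:],s[23:]  2  'ab'
   4  s[23:],s[27:]  1  'a'
   5  s[27:],s[0:]  1  'a'
   6  s[0:],s[9:]  0  ''
   7  s[9:],s[11:]  3  'bab'
   8  s[11:],s[22:]  3  'bab'
   9  s[22:],s[26:]  2  'ba'
  10  s[26:],s[8:]  1  'b'
  11  s[8:],s[7:]  2  'bb'
  12  s[7:],s[6:]  3  'bbb'
  13  s[6:],s[2:]  2  'bb'
  14  s[2:],s[13:]  4  'bbcd'
  15  s[13:],s[19:]  2  'bb'
  16  s[19:],s[3:]  1  'b'
  17  s[3:],s[14:]  3  'bcd'
  18  s[14:],s[20:]  1  'b'
  19  s[20:],s[24:]  4  'bdba'
  20  s[24:],s[28:]  0  ''
  21  s[28:],s[17:]  1  'c'
  22  s[17:],s[4:]  1  'c'
  23  s[4:],s[15:]  2  'cd'
  24  s[15:],s[21:]  0  ''
  25  s[21:],s[25:]  3  'dba'
  26  s[25:],s[5:]  2  'db'
  27  s[5:],s[1:]  3  'dbb'
  28  s[1:],s[16:]  1  'd'

[0, 2, 3, 2, 1, 1, 0, 3, 3, 2, 1, 2, 3, 2, 4, 2, 1, 3, 1, 4, 0, 1, 1, 2, 0, 3, 2, 3, 1]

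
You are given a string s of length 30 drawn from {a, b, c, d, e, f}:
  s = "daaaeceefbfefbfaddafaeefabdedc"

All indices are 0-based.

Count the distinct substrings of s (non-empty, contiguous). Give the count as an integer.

427

rank | idx | suffix
   0 |   1 | aaaeceefbfefbfaddafaeefabdedc
   1 |   2 | aaeceefbfefbfaddafaeefabdedc
   2 |  24 | abdedc
   3 |  15 | addafaeefabdedc
   4 |   3 | aeceefbfefbfaddafaeefabdedc
   5 |  20 | aeefabdedc
   6 |  18 | afaeefabdedc
   7 |  25 | bdedc
   8 |  13 | bfaddafaeefabdedc
   9 |   9 | bfefbfaddafaeefabdedc
  10 |  29 | c
  11 |   5 | ceefbfefbfaddafaeefabdedc
  12 |   0 | daaaeceefbfefbfaddafaeefabdedc
  13 |  17 | dafaeefabdedc
  14 |  28 | dc
  15 |  16 | ddafaeefabdedc
  16 |  26 | dedc
  17 |   4 | eceefbfefbfaddafaeefabdedc
  18 |  27 | edc
  19 |  21 | eefabdedc
  20 |   6 | eefbfefbfaddafaeefabdedc
  21 |  22 | efabdedc
  22 |  11 | efbfaddafaeefabdedc
  23 |   7 | efbfefbfaddafaeefabdedc
  24 |  23 | fabdedc
  25 |  14 | faddafaeefabdedc
  26 |  19 | faeefabdedc
  27 |  12 | fbfaddafaeefabdedc
  28 |   8 | fbfefbfaddafaeefabdedc
  29 |  10 | fefbfaddafaeefabdedc

SA = [1, 2, 24, 15, 3, 20, 18, 25, 13, 9, 29, 5, 0, 17, 28, 16, 26, 4, 27, 21, 6, 22, 11, 7, 23, 14, 19, 12, 8, 10]
[i] adj suffixes → lcp
  [1] 1/2 → 2 ('aa')
  [2] 2/24 → 1 ('a')
  [3] 24/15 → 1 ('a')
  [4] 15/3 → 1 ('a')
  [5] 3/20 → 2 ('ae')
  [6] 20/18 → 1 ('a')
  [7] 18/25 → 0 ('')
  [8] 25/13 → 1 ('b')
  [9] 13/9 → 2 ('bf')
  [10] 9/29 → 0 ('')
  [11] 29/5 → 1 ('c')
  [12] 5/0 → 0 ('')
  [13] 0/17 → 2 ('da')
  [14] 17/28 → 1 ('d')
  [15] 28/16 → 1 ('d')
  [16] 16/26 → 1 ('d')
  [17] 26/4 → 0 ('')
  [18] 4/27 → 1 ('e')
  [19] 27/21 → 1 ('e')
  [20] 21/6 → 3 ('eef')
  [21] 6/22 → 1 ('e')
  [22] 22/11 → 2 ('ef')
  [23] 11/7 → 4 ('efbf')
  [24] 7/23 → 0 ('')
  [25] 23/14 → 2 ('fa')
  [26] 14/19 → 2 ('fa')
  [27] 19/12 → 1 ('f')
  [28] 12/8 → 3 ('fbf')
  [29] 8/10 → 1 ('f')

n(n+1)/2 = 30·31/2 = 465
Σ LCP = 0 + 2 + 1 + 1 + 1 + 2 + 1 + 0 + 1 + 2 + 0 + 1 + 0 + 2 + 1 + 1 + 1 + 0 + 1 + 1 + 3 + 1 + 2 + 4 + 0 + 2 + 2 + 1 + 3 + 1 = 38
distinct = 465 − 38 = 427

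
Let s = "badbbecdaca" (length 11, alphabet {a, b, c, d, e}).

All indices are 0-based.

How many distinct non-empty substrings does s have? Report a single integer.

rank | idx | suffix
   0 |  10 | a
   1 |   8 | aca
   2 |   1 | adbbecdaca
   3 |   0 | badbbecdaca
   4 |   3 | bbecdaca
   5 |   4 | becdaca
   6 |   9 | ca
   7 |   6 | cdaca
   8 |   7 | daca
   9 |   2 | dbbecdaca
  10 |   5 | ecdaca

SA = [10, 8, 1, 0, 3, 4, 9, 6, 7, 2, 5]
[i] adj suffixes → lcp
  [1] 10/8 → 1 ('a')
  [2] 8/1 → 1 ('a')
  [3] 1/0 → 0 ('')
  [4] 0/3 → 1 ('b')
  [5] 3/4 → 1 ('b')
  [6] 4/9 → 0 ('')
  [7] 9/6 → 1 ('c')
  [8] 6/7 → 0 ('')
  [9] 7/2 → 1 ('d')
  [10] 2/5 → 0 ('')

n(n+1)/2 = 11·12/2 = 66
Σ LCP = 0 + 1 + 1 + 0 + 1 + 1 + 0 + 1 + 0 + 1 + 0 = 6
distinct = 66 − 6 = 60

60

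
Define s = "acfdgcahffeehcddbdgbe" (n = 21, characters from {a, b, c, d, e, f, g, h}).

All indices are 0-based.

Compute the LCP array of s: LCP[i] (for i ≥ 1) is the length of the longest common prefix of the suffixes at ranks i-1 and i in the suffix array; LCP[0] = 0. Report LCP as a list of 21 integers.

rank→(start, suffix):
  0 → (0, 'acfdgcahffeehcddbdgbe')
  1 → (6, 'ahffeehcddbdgbe')
  2 → (16, 'bdgbe')
  3 → (19, 'be')
  4 → (5, 'cahffeehcddbdgbe')
  5 → (13, 'cddbdgbe')
  6 → (1, 'cfdgcahffeehcddbdgbe')
  7 → (15, 'dbdgbe')
  8 → (14, 'ddbdgbe')
  9 → (17, 'dgbe')
  10 → (3, 'dgcahffeehcddbdgbe')
  11 → (20, 'e')
  12 → (10, 'eehcddbdgbe')
  13 → (11, 'ehcddbdgbe')
  14 → (2, 'fdgcahffeehcddbdgbe')
  15 → (9, 'feehcddbdgbe')
  16 → (8, 'ffeehcddbdgbe')
  17 → (18, 'gbe')
  18 → (4, 'gcahffeehcddbdgbe')
  19 → (12, 'hcddbdgbe')
  20 → (7, 'hffeehcddbdgbe')

SA = [0, 6, 16, 19, 5, 13, 1, 15, 14, 17, 3, 20, 10, 11, 2, 9, 8, 18, 4, 12, 7]
[i] adj suffixes → lcp
  [1] 0/6 → 1 ('a')
  [2] 6/16 → 0 ('')
  [3] 16/19 → 1 ('b')
  [4] 19/5 → 0 ('')
  [5] 5/13 → 1 ('c')
  [6] 13/1 → 1 ('c')
  [7] 1/15 → 0 ('')
  [8] 15/14 → 1 ('d')
  [9] 14/17 → 1 ('d')
  [10] 17/3 → 2 ('dg')
  [11] 3/20 → 0 ('')
  [12] 20/10 → 1 ('e')
  [13] 10/11 → 1 ('e')
  [14] 11/2 → 0 ('')
  [15] 2/9 → 1 ('f')
  [16] 9/8 → 1 ('f')
  [17] 8/18 → 0 ('')
  [18] 18/4 → 1 ('g')
  [19] 4/12 → 0 ('')
  [20] 12/7 → 1 ('h')

[0, 1, 0, 1, 0, 1, 1, 0, 1, 1, 2, 0, 1, 1, 0, 1, 1, 0, 1, 0, 1]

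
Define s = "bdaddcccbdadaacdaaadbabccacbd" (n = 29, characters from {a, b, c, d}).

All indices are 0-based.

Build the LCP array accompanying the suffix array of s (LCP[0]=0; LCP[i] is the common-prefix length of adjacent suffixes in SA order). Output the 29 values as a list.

sorted suffixes:
  #0 SA[0]=16  'aaadbabccacbd'
  #1 SA[1]=12  'aacdaaadbabccacbd'
  #2 SA[2]=17  'aadbabccacbd'
  #3 SA[3]=21  'abccacbd'
  #4 SA[4]=25  'acbd'
  #5 SA[5]=13  'acdaaadbabccacbd'
  #6 SA[6]=10  'adaacdaaadbabccacbd'
  #7 SA[7]=18  'adbabccacbd'
  #8 SA[8]=2  'addcccbdadaacdaaadbabccacbd'
  #9 SA[9]=20  'babccacbd'
  #10 SA[10]=22  'bccacbd'
  #11 SA[11]=27  'bd'
  #12 SA[12]=8  'bdadaacdaaadbabccacbd'
  #13 SA[13]=0  'bdaddcccbdadaacdaaadbabccacbd'
  #14 SA[14]=24  'cacbd'
  #15 SA[15]=26  'cbd'
  #16 SA[16]=7  'cbdadaacdaaadbabccacbd'
  #17 SA[17]=23  'ccacbd'
  #18 SA[18]=6  'ccbdadaacdaaadbabccacbd'
  #19 SA[19]=5  'cccbdadaacdaaadbabccacbd'
  #20 SA[20]=14  'cdaaadbabccacbd'
  #21 SA[21]=28  'd'
  #22 SA[22]=15  'daaadbabccacbd'
  #23 SA[23]=11  'daacdaaadbabccacbd'
  #24 SA[24]=9  'dadaacdaaadbabccacbd'
  #25 SA[25]=1  'daddcccbdadaacdaaadbabccacbd'
  #26 SA[26]=19  'dbabccacbd'
  #27 SA[27]=4  'dcccbdadaacdaaadbabccacbd'
  #28 SA[28]=3  'ddcccbdadaacdaaadbabccacbd'

SA = [16, 12, 17, 21, 25, 13, 10, 18, 2, 20, 22, 27, 8, 0, 24, 26, 7, 23, 6, 5, 14, 28, 15, 11, 9, 1, 19, 4, 3]
[i] adj suffixes → lcp
  [1] 16/12 → 2 ('aa')
  [2] 12/17 → 2 ('aa')
  [3] 17/21 → 1 ('a')
  [4] 21/25 → 1 ('a')
  [5] 25/13 → 2 ('ac')
  [6] 13/10 → 1 ('a')
  [7] 10/18 → 2 ('ad')
  [8] 18/2 → 2 ('ad')
  [9] 2/20 → 0 ('')
  [10] 20/22 → 1 ('b')
  [11] 22/27 → 1 ('b')
  [12] 27/8 → 2 ('bd')
  [13] 8/0 → 4 ('bdad')
  [14] 0/24 → 0 ('')
  [15] 24/26 → 1 ('c')
  [16] 26/7 → 3 ('cbd')
  [17] 7/23 → 1 ('c')
  [18] 23/6 → 2 ('cc')
  [19] 6/5 → 2 ('cc')
  [20] 5/14 → 1 ('c')
  [21] 14/28 → 0 ('')
  [22] 28/15 → 1 ('d')
  [23] 15/11 → 3 ('daa')
  [24] 11/9 → 2 ('da')
  [25] 9/1 → 3 ('dad')
  [26] 1/19 → 1 ('d')
  [27] 19/4 → 1 ('d')
  [28] 4/3 → 1 ('d')

[0, 2, 2, 1, 1, 2, 1, 2, 2, 0, 1, 1, 2, 4, 0, 1, 3, 1, 2, 2, 1, 0, 1, 3, 2, 3, 1, 1, 1]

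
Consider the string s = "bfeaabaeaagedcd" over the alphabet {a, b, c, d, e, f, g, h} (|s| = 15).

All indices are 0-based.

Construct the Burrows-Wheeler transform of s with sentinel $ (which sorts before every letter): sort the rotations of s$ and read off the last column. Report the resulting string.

rank  rotation          last
    0  $bfeaabaeaagedcd  d
    1  aabaeaagedcd$bfe  e
    2  aagedcd$bfeaabae  e
    3  abaeaagedcd$bfea  a
    4  aeaagedcd$bfeaab  b
    5  agedcd$bfeaabaea  a
    6  baeaagedcd$bfeaa  a
    7  bfeaabaeaagedcd$  $
    8  cd$bfeaabaeaaged  d
    9  d$bfeaabaeaagedc  c
   10  dcd$bfeaabaeaage  e
   11  eaabaeaagedcd$bf  f
   12  eaagedcd$bfeaaba  a
   13  edcd$bfeaabaeaag  g
   14  feaabaeaagedcd$b  b
   15  gedcd$bfeaabaeaa  a

deeabaa$dcefagba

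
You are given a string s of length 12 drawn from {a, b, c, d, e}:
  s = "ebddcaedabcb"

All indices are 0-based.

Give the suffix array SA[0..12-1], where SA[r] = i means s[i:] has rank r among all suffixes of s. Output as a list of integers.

[8, 5, 11, 9, 1, 4, 10, 7, 3, 2, 0, 6]

rank→(start, suffix):
  0 → (8, 'abcb')
  1 → (5, 'aedabcb')
  2 → (11, 'b')
  3 → (9, 'bcb')
  4 → (1, 'bddcaedabcb')
  5 → (4, 'caedabcb')
  6 → (10, 'cb')
  7 → (7, 'dabcb')
  8 → (3, 'dcaedabcb')
  9 → (2, 'ddcaedabcb')
  10 → (0, 'ebddcaedabcb')
  11 → (6, 'edabcb')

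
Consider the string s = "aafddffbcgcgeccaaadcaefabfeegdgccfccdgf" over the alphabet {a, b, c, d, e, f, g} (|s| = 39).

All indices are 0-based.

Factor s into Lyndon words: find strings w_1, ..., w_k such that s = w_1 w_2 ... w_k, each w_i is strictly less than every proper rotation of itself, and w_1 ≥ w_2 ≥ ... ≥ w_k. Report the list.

["aafddffbcgcgecc", "aaadcaefabfeegdgccfccdgf"]

emit factor 1: 'aafddffbcgcgecc' (i=0, period=15)
emit factor 2: 'aaadcaefabfeegdgccfccdgf' (i=15, period=24)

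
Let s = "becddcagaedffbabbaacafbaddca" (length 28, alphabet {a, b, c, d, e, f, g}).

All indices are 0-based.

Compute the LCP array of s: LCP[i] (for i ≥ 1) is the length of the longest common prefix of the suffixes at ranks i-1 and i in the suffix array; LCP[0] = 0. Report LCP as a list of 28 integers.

[0, 1, 1, 1, 1, 1, 1, 1, 0, 2, 2, 1, 1, 0, 2, 2, 1, 0, 3, 1, 4, 1, 0, 1, 0, 3, 1, 0]

rank | idx | suffix
   0 |  27 | a
   1 |  17 | aacafbaddca
   2 |  14 | abbaacafbaddca
   3 |  18 | acafbaddca
   4 |  23 | addca
   5 |   8 | aedffbabbaacafbaddca
   6 |  20 | afbaddca
   7 |   6 | agaedffbabbaacafbaddca
   8 |  16 | baacafbaddca
   9 |  13 | babbaacafbaddca
  10 |  22 | baddca
  11 |  15 | bbaacafbaddca
  12 |   0 | becddcagaedffbabbaacafbaddca
  13 |  26 | ca
  14 |  19 | cafbaddca
  15 |   5 | cagaedffbabbaacafbaddca
  16 |   2 | cddcagaedffbabbaacafbaddca
  17 |  25 | dca
  18 |   4 | dcagaedffbabbaacafbaddca
  19 |  24 | ddca
  20 |   3 | ddcagaedffbabbaacafbaddca
  21 |  10 | dffbabbaacafbaddca
  22 |   1 | ecddcagaedffbabbaacafbaddca
  23 |   9 | edffbabbaacafbaddca
  24 |  12 | fbabbaacafbaddca
  25 |  21 | fbaddca
  26 |  11 | ffbabbaacafbaddca
  27 |   7 | gaedffbabbaacafbaddca

SA = [27, 17, 14, 18, 23, 8, 20, 6, 16, 13, 22, 15, 0, 26, 19, 5, 2, 25, 4, 24, 3, 10, 1, 9, 12, 21, 11, 7]
rank  pair      lcp
   1  s[27:],s[17:]  1  'a'
   2  s[17:],s[14:]  1  'a'
   3  s[14:],s[18:]  1  'a'
   4  s[18:],s[23:]  1  'a'
   5  s[23:],s[8:]  1  'a'
   6  s[8:],s[20:]  1  'a'
   7  s[20:],s[6:]  1  'a'
   8  s[6:],s[16:]  0  ''
   9  s[16:],s[13:]  2  'ba'
  10  s[13:],s[22:]  2  'ba'
  11  s[22:],s[15:]  1  'b'
  12  s[15:],s[0:]  1  'b'
  13  s[0:],s[26:]  0  ''
  14  s[26:],s[19:]  2  'ca'
  15  s[19:],s[5:]  2  'ca'
  16  s[5:],s[2:]  1  'c'
  17  s[2:],s[25:]  0  ''
  18  s[25:],s[4:]  3  'dca'
  19  s[4:],s[24:]  1  'd'
  20  s[24:],s[3:]  4  'ddca'
  21  s[3:],s[10:]  1  'd'
  22  s[10:],s[1:]  0  ''
  23  s[1:],s[9:]  1  'e'
  24  s[9:],s[12:]  0  ''
  25  s[12:],s[21:]  3  'fba'
  26  s[21:],s[11:]  1  'f'
  27  s[11:],s[7:]  0  ''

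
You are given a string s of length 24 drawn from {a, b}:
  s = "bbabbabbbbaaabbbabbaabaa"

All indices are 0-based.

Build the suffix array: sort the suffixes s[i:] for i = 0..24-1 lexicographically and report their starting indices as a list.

sorted suffixes:
  #0 SA[0]=23  'a'
  #1 SA[1]=22  'aa'
  #2 SA[2]=10  'aaabbbabbaabaa'
  #3 SA[3]=19  'aabaa'
  #4 SA[4]=11  'aabbbabbaabaa'
  #5 SA[5]=20  'abaa'
  #6 SA[6]=16  'abbaabaa'
  #7 SA[7]=2  'abbabbbbaaabbbabbaabaa'
  #8 SA[8]=12  'abbbabbaabaa'
  #9 SA[9]=5  'abbbbaaabbbabbaabaa'
  #10 SA[10]=21  'baa'
  #11 SA[11]=9  'baaabbbabbaabaa'
  #12 SA[12]=18  'baabaa'
  #13 SA[13]=15  'babbaabaa'
  #14 SA[14]=1  'babbabbbbaaabbbabbaabaa'
  #15 SA[15]=4  'babbbbaaabbbabbaabaa'
  #16 SA[16]=8  'bbaaabbbabbaabaa'
  #17 SA[17]=17  'bbaabaa'
  #18 SA[18]=14  'bbabbaabaa'
  #19 SA[19]=0  'bbabbabbbbaaabbbabbaabaa'
  #20 SA[20]=3  'bbabbbbaaabbbabbaabaa'
  #21 SA[21]=7  'bbbaaabbbabbaabaa'
  #22 SA[22]=13  'bbbabbaabaa'
  #23 SA[23]=6  'bbbbaaabbbabbaabaa'

[23, 22, 10, 19, 11, 20, 16, 2, 12, 5, 21, 9, 18, 15, 1, 4, 8, 17, 14, 0, 3, 7, 13, 6]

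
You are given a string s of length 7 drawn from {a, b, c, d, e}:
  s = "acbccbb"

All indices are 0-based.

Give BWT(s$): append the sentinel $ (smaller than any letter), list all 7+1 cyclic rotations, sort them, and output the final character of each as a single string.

rank  rotation  last
    0  $acbccbb  b
    1  acbccbb$  $
    2  b$acbccb  b
    3  bb$acbcc  c
    4  bccbb$ac  c
    5  cbb$acbc  c
    6  cbccbb$a  a
    7  ccbb$acb  b

b$bcccab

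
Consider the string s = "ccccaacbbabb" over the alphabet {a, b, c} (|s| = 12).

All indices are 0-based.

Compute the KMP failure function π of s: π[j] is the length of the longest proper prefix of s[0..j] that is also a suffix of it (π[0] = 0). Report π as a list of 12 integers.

[0, 1, 2, 3, 0, 0, 1, 0, 0, 0, 0, 0]

π[0] = 0
j=1 s[j]='c': π[1]=1 (border 'c')
j=2 s[j]='c': π[2]=2 (border 'cc')
j=3 s[j]='c': π[3]=3 (border 'ccc')
j=4 s[j]='a': k: 3→2→1→0; π[4]=0 (border '')
j=5 s[j]='a': π[5]=0 (border '')
j=6 s[j]='c': π[6]=1 (border 'c')
j=7 s[j]='b': k: 1→0; π[7]=0 (border '')
j=8 s[j]='b': π[8]=0 (border '')
j=9 s[j]='a': π[9]=0 (border '')
j=10 s[j]='b': π[10]=0 (border '')
j=11 s[j]='b': π[11]=0 (border '')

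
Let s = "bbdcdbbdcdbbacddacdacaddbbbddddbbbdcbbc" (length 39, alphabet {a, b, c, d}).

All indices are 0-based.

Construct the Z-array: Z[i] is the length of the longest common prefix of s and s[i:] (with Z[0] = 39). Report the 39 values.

[39, 1, 0, 0, 0, 7, 1, 0, 0, 0, 2, 1, 0, 0, 0, 0, 0, 0, 0, 0, 0, 0, 0, 0, 2, 3, 1, 0, 0, 0, 0, 2, 4, 1, 0, 0, 2, 1, 0]

Z[0]=39
i=1: i≥r, start 0; Z[1]=1 scan→box=[1,2)
i=2: i≥r, start 0; Z[2]=0
i=3: i≥r, start 0; Z[3]=0
i=4: i≥r, start 0; Z[4]=0
i=5: i≥r, start 0; Z[5]=7 scan→box=[5,12)
i=6: min(r-i=6, Z[1]=1)=1; Z[6]=1
i=7: min(r-i=5, Z[2]=0)=0; Z[7]=0
i=8: min(r-i=4, Z[3]=0)=0; Z[8]=0
i=9: min(r-i=3, Z[4]=0)=0; Z[9]=0
i=10: min(r-i=2, Z[5]=7)=2; Z[10]=2
i=11: min(r-i=1, Z[6]=1)=1; Z[11]=1
i=12: i≥r, start 0; Z[12]=0
i=13: i≥r, start 0; Z[13]=0
i=14: i≥r, start 0; Z[14]=0
i=15: i≥r, start 0; Z[15]=0
i=16: i≥r, start 0; Z[16]=0
i=17: i≥r, start 0; Z[17]=0
i=18: i≥r, start 0; Z[18]=0
i=19: i≥r, start 0; Z[19]=0
i=20: i≥r, start 0; Z[20]=0
i=21: i≥r, start 0; Z[21]=0
i=22: i≥r, start 0; Z[22]=0
i=23: i≥r, start 0; Z[23]=0
i=24: i≥r, start 0; Z[24]=2 scan→box=[24,26)
i=25: min(r-i=1, Z[1]=1)=1; Z[25]=3 scan→box=[25,28)
i=26: min(r-i=2, Z[1]=1)=1; Z[26]=1
i=27: min(r-i=1, Z[2]=0)=0; Z[27]=0
i=28: i≥r, start 0; Z[28]=0
i=29: i≥r, start 0; Z[29]=0
i=30: i≥r, start 0; Z[30]=0
i=31: i≥r, start 0; Z[31]=2 scan→box=[31,33)
i=32: min(r-i=1, Z[1]=1)=1; Z[32]=4 scan→box=[32,36)
i=33: min(r-i=3, Z[1]=1)=1; Z[33]=1
i=34: min(r-i=2, Z[2]=0)=0; Z[34]=0
i=35: min(r-i=1, Z[3]=0)=0; Z[35]=0
i=36: i≥r, start 0; Z[36]=2 scan→box=[36,38)
i=37: min(r-i=1, Z[1]=1)=1; Z[37]=1
i=38: i≥r, start 0; Z[38]=0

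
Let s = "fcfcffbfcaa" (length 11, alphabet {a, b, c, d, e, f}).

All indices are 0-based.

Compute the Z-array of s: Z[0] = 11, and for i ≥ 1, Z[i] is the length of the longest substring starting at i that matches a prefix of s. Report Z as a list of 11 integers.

[11, 0, 3, 0, 1, 1, 0, 2, 0, 0, 0]

Z[0]=11
i=1: fresh scan; Z[1]=0
i=2: fresh scan; Z[2]=3 grow→box=[2,5)
i=3: min(r-i=2, Z[1]=0)=0; Z[3]=0
i=4: min(r-i=1, Z[2]=3)=1; Z[4]=1
i=5: fresh scan; Z[5]=1 grow→box=[5,6)
i=6: fresh scan; Z[6]=0
i=7: fresh scan; Z[7]=2 grow→box=[7,9)
i=8: min(r-i=1, Z[1]=0)=0; Z[8]=0
i=9: fresh scan; Z[9]=0
i=10: fresh scan; Z[10]=0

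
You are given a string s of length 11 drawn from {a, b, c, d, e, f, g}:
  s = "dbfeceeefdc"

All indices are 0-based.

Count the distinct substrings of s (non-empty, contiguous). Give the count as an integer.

59

rank | idx | suffix
   0 |   1 | bfeceeefdc
   1 |  10 | c
   2 |   4 | ceeefdc
   3 |   0 | dbfeceeefdc
   4 |   9 | dc
   5 |   3 | eceeefdc
   6 |   5 | eeefdc
   7 |   6 | eefdc
   8 |   7 | efdc
   9 |   8 | fdc
  10 |   2 | feceeefdc

SA = [1, 10, 4, 0, 9, 3, 5, 6, 7, 8, 2]
rank  pair      lcp
   1  s[1:],s[10:]  0  ''
   2  s[10:],s[4:]  1  'c'
   3  s[4:],s[0:]  0  ''
   4  s[0:],s[9:]  1  'd'
   5  s[9:],s[3:]  0  ''
   6  s[3:],s[5:]  1  'e'
   7  s[5:],s[6:]  2  'ee'
   8  s[6:],s[7:]  1  'e'
   9  s[7:],s[8:]  0  ''
  10  s[8:],s[2:]  1  'f'

n(n+1)/2 = 11·12/2 = 66
Σ LCP = 0 + 0 + 1 + 0 + 1 + 0 + 1 + 2 + 1 + 0 + 1 = 7
distinct = 66 − 7 = 59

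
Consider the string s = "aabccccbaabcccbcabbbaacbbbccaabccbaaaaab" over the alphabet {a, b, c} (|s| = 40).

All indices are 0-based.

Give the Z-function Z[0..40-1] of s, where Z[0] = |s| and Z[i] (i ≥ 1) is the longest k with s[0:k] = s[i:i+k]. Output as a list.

[40, 1, 0, 0, 0, 0, 0, 0, 6, 1, 0, 0, 0, 0, 0, 0, 1, 0, 0, 0, 2, 1, 0, 0, 0, 0, 0, 0, 5, 1, 0, 0, 0, 0, 2, 2, 2, 3, 1, 0]

Z[0]=40
i=1: i≥r, start 0; Z[1]=1 scan→box=[1,2)
i=2: i≥r, start 0; Z[2]=0
i=3: i≥r, start 0; Z[3]=0
i=4: i≥r, start 0; Z[4]=0
i=5: i≥r, start 0; Z[5]=0
i=6: i≥r, start 0; Z[6]=0
i=7: i≥r, start 0; Z[7]=0
i=8: i≥r, start 0; Z[8]=6 scan→box=[8,14)
i=9: min(r-i=5, Z[1]=1)=1; Z[9]=1
i=10: min(r-i=4, Z[2]=0)=0; Z[10]=0
i=11: min(r-i=3, Z[3]=0)=0; Z[11]=0
i=12: min(r-i=2, Z[4]=0)=0; Z[12]=0
i=13: min(r-i=1, Z[5]=0)=0; Z[13]=0
i=14: i≥r, start 0; Z[14]=0
i=15: i≥r, start 0; Z[15]=0
i=16: i≥r, start 0; Z[16]=1 scan→box=[16,17)
i=17: i≥r, start 0; Z[17]=0
i=18: i≥r, start 0; Z[18]=0
i=19: i≥r, start 0; Z[19]=0
i=20: i≥r, start 0; Z[20]=2 scan→box=[20,22)
i=21: min(r-i=1, Z[1]=1)=1; Z[21]=1
i=22: i≥r, start 0; Z[22]=0
i=23: i≥r, start 0; Z[23]=0
i=24: i≥r, start 0; Z[24]=0
i=25: i≥r, start 0; Z[25]=0
i=26: i≥r, start 0; Z[26]=0
i=27: i≥r, start 0; Z[27]=0
i=28: i≥r, start 0; Z[28]=5 scan→box=[28,33)
i=29: min(r-i=4, Z[1]=1)=1; Z[29]=1
i=30: min(r-i=3, Z[2]=0)=0; Z[30]=0
i=31: min(r-i=2, Z[3]=0)=0; Z[31]=0
i=32: min(r-i=1, Z[4]=0)=0; Z[32]=0
i=33: i≥r, start 0; Z[33]=0
i=34: i≥r, start 0; Z[34]=2 scan→box=[34,36)
i=35: min(r-i=1, Z[1]=1)=1; Z[35]=2 scan→box=[35,37)
i=36: min(r-i=1, Z[1]=1)=1; Z[36]=2 scan→box=[36,38)
i=37: min(r-i=1, Z[1]=1)=1; Z[37]=3 scan→box=[37,40)
i=38: min(r-i=2, Z[1]=1)=1; Z[38]=1
i=39: min(r-i=1, Z[2]=0)=0; Z[39]=0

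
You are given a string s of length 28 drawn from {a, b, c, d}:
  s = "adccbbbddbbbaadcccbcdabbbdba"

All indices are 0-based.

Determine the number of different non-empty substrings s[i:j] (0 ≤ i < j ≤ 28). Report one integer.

sorted suffixes:
  #0 SA[0]=27  'a'
  #1 SA[1]=12  'aadcccbcdabbbdba'
  #2 SA[2]=21  'abbbdba'
  #3 SA[3]=0  'adccbbbddbbbaadcccbcdabbbdba'
  #4 SA[4]=13  'adcccbcdabbbdba'
  #5 SA[5]=26  'ba'
  #6 SA[6]=11  'baadcccbcdabbbdba'
  #7 SA[7]=10  'bbaadcccbcdabbbdba'
  #8 SA[8]=9  'bbbaadcccbcdabbbdba'
  #9 SA[9]=22  'bbbdba'
  #10 SA[10]=4  'bbbddbbbaadcccbcdabbbdba'
  #11 SA[11]=23  'bbdba'
  #12 SA[12]=5  'bbddbbbaadcccbcdabbbdba'
  #13 SA[13]=18  'bcdabbbdba'
  #14 SA[14]=24  'bdba'
  #15 SA[15]=6  'bddbbbaadcccbcdabbbdba'
  #16 SA[16]=3  'cbbbddbbbaadcccbcdabbbdba'
  #17 SA[17]=17  'cbcdabbbdba'
  #18 SA[18]=2  'ccbbbddbbbaadcccbcdabbbdba'
  #19 SA[19]=16  'ccbcdabbbdba'
  #20 SA[20]=15  'cccbcdabbbdba'
  #21 SA[21]=19  'cdabbbdba'
  #22 SA[22]=20  'dabbbdba'
  #23 SA[23]=25  'dba'
  #24 SA[24]=8  'dbbbaadcccbcdabbbdba'
  #25 SA[25]=1  'dccbbbddbbbaadcccbcdabbbdba'
  #26 SA[26]=14  'dcccbcdabbbdba'
  #27 SA[27]=7  'ddbbbaadcccbcdabbbdba'

SA = [27, 12, 21, 0, 13, 26, 11, 10, 9, 22, 4, 23, 5, 18, 24, 6, 3, 17, 2, 16, 15, 19, 20, 25, 8, 1, 14, 7]
[i] adj suffixes → lcp
  [1] 27/12 → 1 ('a')
  [2] 12/21 → 1 ('a')
  [3] 21/0 → 1 ('a')
  [4] 0/13 → 4 ('adcc')
  [5] 13/26 → 0 ('')
  [6] 26/11 → 2 ('ba')
  [7] 11/10 → 1 ('b')
  [8] 10/9 → 2 ('bb')
  [9] 9/22 → 3 ('bbb')
  [10] 22/4 → 4 ('bbbd')
  [11] 4/23 → 2 ('bb')
  [12] 23/5 → 3 ('bbd')
  [13] 5/18 → 1 ('b')
  [14] 18/24 → 1 ('b')
  [15] 24/6 → 2 ('bd')
  [16] 6/3 → 0 ('')
  [17] 3/17 → 2 ('cb')
  [18] 17/2 → 1 ('c')
  [19] 2/16 → 3 ('ccb')
  [20] 16/15 → 2 ('cc')
  [21] 15/19 → 1 ('c')
  [22] 19/20 → 0 ('')
  [23] 20/25 → 1 ('d')
  [24] 25/8 → 2 ('db')
  [25] 8/1 → 1 ('d')
  [26] 1/14 → 3 ('dcc')
  [27] 14/7 → 1 ('d')

n(n+1)/2 = 28·29/2 = 406
Σ LCP = 0 + 1 + 1 + 1 + 4 + 0 + 2 + 1 + 2 + 3 + 4 + 2 + 3 + 1 + 1 + 2 + 0 + 2 + 1 + 3 + 2 + 1 + 0 + 1 + 2 + 1 + 3 + 1 = 45
distinct = 406 − 45 = 361

361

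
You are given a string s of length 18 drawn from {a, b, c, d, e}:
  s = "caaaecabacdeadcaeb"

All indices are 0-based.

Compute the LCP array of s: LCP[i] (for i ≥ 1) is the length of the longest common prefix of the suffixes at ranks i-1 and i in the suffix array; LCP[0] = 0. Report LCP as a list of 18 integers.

[0, 2, 1, 1, 1, 1, 2, 0, 1, 0, 2, 2, 1, 0, 1, 0, 1, 1]

rank→(start, suffix):
  0 → (1, 'aaaecabacdeadcaeb')
  1 → (2, 'aaecabacdeadcaeb')
  2 → (6, 'abacdeadcaeb')
  3 → (8, 'acdeadcaeb')
  4 → (12, 'adcaeb')
  5 → (15, 'aeb')
  6 → (3, 'aecabacdeadcaeb')
  7 → (17, 'b')
  8 → (7, 'bacdeadcaeb')
  9 → (0, 'caaaecabacdeadcaeb')
  10 → (5, 'cabacdeadcaeb')
  11 → (14, 'caeb')
  12 → (9, 'cdeadcaeb')
  13 → (13, 'dcaeb')
  14 → (10, 'deadcaeb')
  15 → (11, 'eadcaeb')
  16 → (16, 'eb')
  17 → (4, 'ecabacdeadcaeb')

SA = [1, 2, 6, 8, 12, 15, 3, 17, 7, 0, 5, 14, 9, 13, 10, 11, 16, 4]
i: (SA[i-1],SA[i]) lcp shared
  1: (1,2) 2 'aa'
  2: (2,6) 1 'a'
  3: (6,8) 1 'a'
  4: (8,12) 1 'a'
  5: (12,15) 1 'a'
  6: (15,3) 2 'ae'
  7: (3,17) 0 ''
  8: (17,7) 1 'b'
  9: (7,0) 0 ''
  10: (0,5) 2 'ca'
  11: (5,14) 2 'ca'
  12: (14,9) 1 'c'
  13: (9,13) 0 ''
  14: (13,10) 1 'd'
  15: (10,11) 0 ''
  16: (11,16) 1 'e'
  17: (16,4) 1 'e'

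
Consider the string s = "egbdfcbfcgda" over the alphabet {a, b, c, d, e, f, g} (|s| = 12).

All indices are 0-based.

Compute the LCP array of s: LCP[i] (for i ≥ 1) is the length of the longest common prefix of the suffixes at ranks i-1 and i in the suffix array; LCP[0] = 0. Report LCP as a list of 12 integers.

rank | idx | suffix
   0 |  11 | a
   1 |   2 | bdfcbfcgda
   2 |   6 | bfcgda
   3 |   5 | cbfcgda
   4 |   8 | cgda
   5 |  10 | da
   6 |   3 | dfcbfcgda
   7 |   0 | egbdfcbfcgda
   8 |   4 | fcbfcgda
   9 |   7 | fcgda
  10 |   1 | gbdfcbfcgda
  11 |   9 | gda

SA = [11, 2, 6, 5, 8, 10, 3, 0, 4, 7, 1, 9]
[i] adj suffixes → lcp
  [1] 11/2 → 0 ('')
  [2] 2/6 → 1 ('b')
  [3] 6/5 → 0 ('')
  [4] 5/8 → 1 ('c')
  [5] 8/10 → 0 ('')
  [6] 10/3 → 1 ('d')
  [7] 3/0 → 0 ('')
  [8] 0/4 → 0 ('')
  [9] 4/7 → 2 ('fc')
  [10] 7/1 → 0 ('')
  [11] 1/9 → 1 ('g')

[0, 0, 1, 0, 1, 0, 1, 0, 0, 2, 0, 1]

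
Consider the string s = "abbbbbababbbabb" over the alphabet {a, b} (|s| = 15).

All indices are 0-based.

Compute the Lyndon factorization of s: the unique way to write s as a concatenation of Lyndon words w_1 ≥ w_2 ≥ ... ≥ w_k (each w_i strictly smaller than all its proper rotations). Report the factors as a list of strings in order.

["abbbbb", "ababbbabb"]

emit factor 1: 'abbbbb' (i=0, period=6)
emit factor 2: 'ababbbabb' (i=6, period=9)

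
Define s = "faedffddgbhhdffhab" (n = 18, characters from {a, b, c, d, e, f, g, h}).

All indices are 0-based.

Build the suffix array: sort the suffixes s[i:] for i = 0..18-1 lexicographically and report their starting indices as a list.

[16, 1, 17, 9, 6, 3, 12, 7, 2, 0, 5, 4, 13, 14, 8, 15, 11, 10]

sorted suffixes:
  #0 SA[0]=16  'ab'
  #1 SA[1]=1  'aedffddgbhhdffhab'
  #2 SA[2]=17  'b'
  #3 SA[3]=9  'bhhdffhab'
  #4 SA[4]=6  'ddgbhhdffhab'
  #5 SA[5]=3  'dffddgbhhdffhab'
  #6 SA[6]=12  'dffhab'
  #7 SA[7]=7  'dgbhhdffhab'
  #8 SA[8]=2  'edffddgbhhdffhab'
  #9 SA[9]=0  'faedffddgbhhdffhab'
  #10 SA[10]=5  'fddgbhhdffhab'
  #11 SA[11]=4  'ffddgbhhdffhab'
  #12 SA[12]=13  'ffhab'
  #13 SA[13]=14  'fhab'
  #14 SA[14]=8  'gbhhdffhab'
  #15 SA[15]=15  'hab'
  #16 SA[16]=11  'hdffhab'
  #17 SA[17]=10  'hhdffhab'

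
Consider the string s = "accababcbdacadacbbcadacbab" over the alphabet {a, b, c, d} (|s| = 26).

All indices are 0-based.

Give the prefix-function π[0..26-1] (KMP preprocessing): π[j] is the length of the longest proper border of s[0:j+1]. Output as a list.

[0, 0, 0, 1, 0, 1, 0, 0, 0, 0, 1, 2, 1, 0, 1, 2, 0, 0, 0, 1, 0, 1, 2, 0, 1, 0]

π[0] = 0
j=1 s[j]='c': π[1]=0 (border '')
j=2 s[j]='c': π[2]=0 (border '')
j=3 s[j]='a': π[3]=1 (border 'a')
j=4 s[j]='b': k: 1→0; π[4]=0 (border '')
j=5 s[j]='a': π[5]=1 (border 'a')
j=6 s[j]='b': k: 1→0; π[6]=0 (border '')
j=7 s[j]='c': π[7]=0 (border '')
j=8 s[j]='b': π[8]=0 (border '')
j=9 s[j]='d': π[9]=0 (border '')
j=10 s[j]='a': π[10]=1 (border 'a')
j=11 s[j]='c': π[11]=2 (border 'ac')
j=12 s[j]='a': k: 2→0; π[12]=1 (border 'a')
j=13 s[j]='d': k: 1→0; π[13]=0 (border '')
j=14 s[j]='a': π[14]=1 (border 'a')
j=15 s[j]='c': π[15]=2 (border 'ac')
j=16 s[j]='b': k: 2→0; π[16]=0 (border '')
j=17 s[j]='b': π[17]=0 (border '')
j=18 s[j]='c': π[18]=0 (border '')
j=19 s[j]='a': π[19]=1 (border 'a')
j=20 s[j]='d': k: 1→0; π[20]=0 (border '')
j=21 s[j]='a': π[21]=1 (border 'a')
j=22 s[j]='c': π[22]=2 (border 'ac')
j=23 s[j]='b': k: 2→0; π[23]=0 (border '')
j=24 s[j]='a': π[24]=1 (border 'a')
j=25 s[j]='b': k: 1→0; π[25]=0 (border '')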